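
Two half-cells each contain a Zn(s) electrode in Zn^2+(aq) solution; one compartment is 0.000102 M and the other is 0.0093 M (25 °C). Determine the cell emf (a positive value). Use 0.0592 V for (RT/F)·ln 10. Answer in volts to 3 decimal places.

For a concentration cell E°cell = 0, since both electrodes use the same couple.
The compartment with the higher Zn^2+(aq) concentration (0.0093 M) acts as the cathode; ions are reduced there and produced at the dilute (0.000102 M) anode.
With n = 2, Ecell = −(0.0592/2)·log([dilute]/[conc]) = −(0.0592/2)·log(0.000102/0.0093) = +0.058 V.

0.058 V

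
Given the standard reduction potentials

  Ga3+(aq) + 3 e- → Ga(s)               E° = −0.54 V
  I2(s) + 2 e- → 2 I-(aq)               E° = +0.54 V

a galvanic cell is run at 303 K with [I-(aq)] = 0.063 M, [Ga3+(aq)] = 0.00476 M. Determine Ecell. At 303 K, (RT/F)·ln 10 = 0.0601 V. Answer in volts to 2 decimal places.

+1.20 V

The I₂/I⁻ couple has the more positive E°, so it is the cathode; Ga³⁺/Ga is the anode.
E°cell = E°cat − E°an = +0.54 − (−0.54) = +1.08 V; n = 6.
Balancing gives 3 I2(s) + 2 Ga(s) → 6 I-(aq) + 2 Ga3+(aq); hence Q = [I-(aq)]^6·[Ga3+(aq)]^2 = 1.42×10^−12 (log Q = −11.849).
Applying E = E° − (RT ln10/nF)·log Q gives +1.08 − (0.0601/6)(−11.849) = +1.20 V.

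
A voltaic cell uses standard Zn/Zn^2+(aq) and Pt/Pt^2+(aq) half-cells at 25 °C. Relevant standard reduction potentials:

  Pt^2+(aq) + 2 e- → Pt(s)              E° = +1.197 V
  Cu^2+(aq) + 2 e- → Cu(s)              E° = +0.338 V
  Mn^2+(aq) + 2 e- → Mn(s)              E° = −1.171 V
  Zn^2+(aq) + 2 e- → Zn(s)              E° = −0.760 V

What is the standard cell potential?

The Pt²⁺/Pt couple has the higher E°, so Pt ion is reduced (cathode) and Zn is oxidized (anode).
E°cell = E°(cathode) − E°(anode) = +1.197 − (−0.760) = +1.957 V.

+1.957 V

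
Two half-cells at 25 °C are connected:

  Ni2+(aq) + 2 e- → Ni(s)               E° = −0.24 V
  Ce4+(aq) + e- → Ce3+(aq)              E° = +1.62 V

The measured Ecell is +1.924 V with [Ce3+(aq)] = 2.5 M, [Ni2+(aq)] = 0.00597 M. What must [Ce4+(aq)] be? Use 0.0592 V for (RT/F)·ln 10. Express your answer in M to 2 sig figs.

With Ce⁴⁺/Ce³⁺ at the cathode and Ni²⁺/Ni at the anode, E°cell = +1.62 − (−0.24) = +1.86 V (n = 2).
Since E = E° − (0.0592/n)·log Q, log Q = n(E° − E)/0.0592 = −2.162.
For 2 Ce4+(aq) + Ni(s) → 2 Ce3+(aq) + Ni2+(aq), the reaction quotient is Q = ([Ce3+(aq)]^2·[Ni2+(aq)]) / [Ce4+(aq)]^2.
Solving for the unknown gives log [Ce4+(aq)] = 0.367, so [Ce4+(aq)] ≈ 2.3 M.

2.3 M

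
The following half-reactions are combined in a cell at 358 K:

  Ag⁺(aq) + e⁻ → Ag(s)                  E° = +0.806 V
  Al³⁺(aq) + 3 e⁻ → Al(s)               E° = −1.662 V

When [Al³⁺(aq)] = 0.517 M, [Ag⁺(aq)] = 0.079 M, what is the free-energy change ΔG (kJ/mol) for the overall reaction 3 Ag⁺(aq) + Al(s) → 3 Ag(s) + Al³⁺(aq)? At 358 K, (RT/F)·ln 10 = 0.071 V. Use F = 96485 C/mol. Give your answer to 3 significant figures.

−694 kJ/mol

With Ag⁺/Ag reduced at the cathode, E°cell = +0.806 − (−1.662) = +2.468 V and n = 3.
Q = [Al³⁺(aq)] / [Ag⁺(aq)]^3 = 1.05×10^3, so log Q = 3.021 and E = +2.468 − (0.071/3)(3.021) = +2.3965 V.
Finally ΔG = −nFE = −(3)(96485 C/mol)(+2.3965 V) = −694 kJ/mol.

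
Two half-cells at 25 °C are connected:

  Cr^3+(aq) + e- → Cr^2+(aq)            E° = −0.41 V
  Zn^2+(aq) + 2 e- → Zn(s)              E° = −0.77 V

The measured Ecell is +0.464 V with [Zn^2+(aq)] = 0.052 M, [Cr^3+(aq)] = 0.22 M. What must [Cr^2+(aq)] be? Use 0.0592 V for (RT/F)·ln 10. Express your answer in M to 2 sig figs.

Cr³⁺/Cr²⁺ is the cathode (higher E°); E°cell = −0.41 − (−0.77) = +0.36 V with n = 2.
From the Nernst equation, log Q = n(E° − E)/0.0592 = 2·(+0.36 − (+0.464))/0.0592 = −3.514.
Balancing electrons gives 2 Cr^3+(aq) + Zn(s) → 2 Cr^2+(aq) + Zn^2+(aq); thus Q = ([Cr^2+(aq)]^2·[Zn^2+(aq)]) / [Cr^3+(aq)]^2.
Substituting the known concentrations and solving, log [Cr^2+(aq)] = −1.773 and [Cr^2+(aq)] = 0.017 M.

0.017 M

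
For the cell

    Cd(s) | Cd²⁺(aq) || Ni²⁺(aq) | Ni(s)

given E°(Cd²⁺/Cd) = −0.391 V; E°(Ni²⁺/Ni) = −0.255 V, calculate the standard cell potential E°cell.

By convention the left-hand electrode in cell notation is the anode (oxidation) and the right-hand electrode is the cathode (reduction).
E°cell = E°(right) − E°(left) = −0.255 − (−0.391) = +0.136 V.

+0.136 V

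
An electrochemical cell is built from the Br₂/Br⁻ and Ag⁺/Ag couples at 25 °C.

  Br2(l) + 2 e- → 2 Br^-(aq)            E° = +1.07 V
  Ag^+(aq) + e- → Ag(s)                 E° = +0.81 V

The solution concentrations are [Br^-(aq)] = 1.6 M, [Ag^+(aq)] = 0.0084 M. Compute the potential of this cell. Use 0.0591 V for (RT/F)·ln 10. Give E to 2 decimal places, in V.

+0.37 V

Br₂/Br⁻ is reduced (cathode, E° = +1.07 V) and Ag⁺/Ag is oxidized (anode).
The standard potential is +1.07 − (+0.81) = +0.26 V and the balanced reaction transfers n = 2 electrons.
The balanced reaction is Br2(l) + 2 Ag(s) → 2 Br^-(aq) + 2 Ag^+(aq), so Q = [Br^-(aq)]^2·[Ag^+(aq)]^2 = 0.000181 and log Q = −3.743.
By the Nernst equation, E = +0.26 − (0.0591/2)·(−3.743) = +0.37 V.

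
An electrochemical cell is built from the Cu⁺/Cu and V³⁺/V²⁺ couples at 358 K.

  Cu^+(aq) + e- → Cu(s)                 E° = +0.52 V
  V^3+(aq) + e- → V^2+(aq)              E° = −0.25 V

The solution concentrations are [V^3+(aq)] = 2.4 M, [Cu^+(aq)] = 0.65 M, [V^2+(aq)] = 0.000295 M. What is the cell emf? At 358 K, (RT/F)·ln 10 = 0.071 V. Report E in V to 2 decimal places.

+0.48 V

Cu⁺/Cu is reduced (cathode, E° = +0.52 V) and V³⁺/V²⁺ is oxidized (anode).
E°cell = E°cat − E°an = +0.52 − (−0.25) = +0.77 V; n = 1.
Balancing gives Cu^+(aq) + V^2+(aq) → Cu(s) + V^3+(aq); hence Q = [V^3+(aq)] / ([Cu^+(aq)]·[V^2+(aq)]) = 1.25×10^4 (log Q = 4.097).
By the Nernst equation, E = +0.77 − (0.071/1)·(4.097) = +0.48 V.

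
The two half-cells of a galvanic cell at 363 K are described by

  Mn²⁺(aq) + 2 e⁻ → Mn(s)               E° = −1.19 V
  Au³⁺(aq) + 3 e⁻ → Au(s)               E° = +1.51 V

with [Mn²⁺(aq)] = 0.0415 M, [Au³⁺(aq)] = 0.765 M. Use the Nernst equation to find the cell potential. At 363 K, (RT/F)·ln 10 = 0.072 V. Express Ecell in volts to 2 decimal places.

Since E°(Au³⁺/Au) > E°(Mn²⁺/Mn), Au³⁺/Au serves as the cathode.
E°cell = +1.51 − (−1.19) = +2.70 V, with n = 6 electrons transferred.
Balancing gives 2 Au³⁺(aq) + 3 Mn(s) → 2 Au(s) + 3 Mn²⁺(aq); hence Q = [Mn²⁺(aq)]^3 / [Au³⁺(aq)]^2 = 0.000122 (log Q = −3.913).
By the Nernst equation, E = +2.70 − (0.072/6)·(−3.913) = +2.75 V.

+2.75 V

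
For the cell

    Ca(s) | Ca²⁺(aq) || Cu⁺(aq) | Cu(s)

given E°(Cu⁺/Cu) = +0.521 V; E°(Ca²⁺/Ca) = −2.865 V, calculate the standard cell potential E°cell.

+3.386 V

By convention the left-hand electrode in cell notation is the anode (oxidation) and the right-hand electrode is the cathode (reduction).
E°cell = E°(right) − E°(left) = +0.521 − (−2.865) = +3.386 V.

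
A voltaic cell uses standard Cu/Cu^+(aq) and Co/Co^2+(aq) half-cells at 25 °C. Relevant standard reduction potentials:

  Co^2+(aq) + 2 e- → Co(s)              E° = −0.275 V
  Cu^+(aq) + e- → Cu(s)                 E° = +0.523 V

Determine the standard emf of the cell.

+0.798 V

The Cu⁺/Cu couple has the higher E°, so Cu ion is reduced (cathode) and Co is oxidized (anode).
E°cell = E°(cathode) − E°(anode) = +0.523 − (−0.275) = +0.798 V.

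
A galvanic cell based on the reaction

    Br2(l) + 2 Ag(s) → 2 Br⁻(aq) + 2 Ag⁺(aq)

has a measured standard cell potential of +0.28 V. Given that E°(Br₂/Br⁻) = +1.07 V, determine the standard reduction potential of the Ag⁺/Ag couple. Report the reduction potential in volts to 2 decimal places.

In the reaction as written the Br₂/Br⁻ couple is reduced (cathode) and Ag⁺/Ag is oxidized (anode), so E°cell = E°(Br₂/Br⁻) − E°(Ag⁺/Ag).
E°(Ag⁺/Ag) = E°(cathode) − E°cell = +1.07 − (+0.28) = +0.79 V.

+0.79 V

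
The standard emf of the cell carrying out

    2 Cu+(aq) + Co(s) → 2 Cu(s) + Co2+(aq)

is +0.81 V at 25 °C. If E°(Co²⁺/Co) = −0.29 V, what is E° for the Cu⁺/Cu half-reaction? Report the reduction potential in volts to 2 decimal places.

In the reaction as written the Cu⁺/Cu couple is reduced (cathode) and Co²⁺/Co is oxidized (anode), so E°cell = E°(Cu⁺/Cu) − E°(Co²⁺/Co).
E°(Cu⁺/Cu) = E°cell + E°(anode) = +0.81 + (−0.29) = +0.52 V.

+0.52 V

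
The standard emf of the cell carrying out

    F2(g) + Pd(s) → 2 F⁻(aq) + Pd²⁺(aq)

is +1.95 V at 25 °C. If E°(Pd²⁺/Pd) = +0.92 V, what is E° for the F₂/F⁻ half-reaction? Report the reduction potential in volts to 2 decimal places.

+2.87 V

In the reaction as written the F₂/F⁻ couple is reduced (cathode) and Pd²⁺/Pd is oxidized (anode), so E°cell = E°(F₂/F⁻) − E°(Pd²⁺/Pd).
E°(F₂/F⁻) = E°cell + E°(anode) = +1.95 + (+0.92) = +2.87 V.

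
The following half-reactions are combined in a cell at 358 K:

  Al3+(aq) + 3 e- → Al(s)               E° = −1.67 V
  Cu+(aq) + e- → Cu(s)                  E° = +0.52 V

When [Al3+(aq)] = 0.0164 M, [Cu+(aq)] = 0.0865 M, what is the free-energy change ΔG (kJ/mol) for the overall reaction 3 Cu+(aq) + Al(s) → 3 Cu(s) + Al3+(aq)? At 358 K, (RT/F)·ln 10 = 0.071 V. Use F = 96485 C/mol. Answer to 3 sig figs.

−624 kJ/mol

The standard cell potential is +0.52 − (−1.67) = +2.19 V, with n = 3 electrons in the balanced equation.
Q = [Al3+(aq)] / [Cu+(aq)]^3 = 25.3, so log Q = 1.404 and E = +2.19 − (0.071/3)(1.404) = +2.1568 V.
Then ΔG = −nFE = −3 × 96485 × +2.1568 J/mol = −624 kJ/mol.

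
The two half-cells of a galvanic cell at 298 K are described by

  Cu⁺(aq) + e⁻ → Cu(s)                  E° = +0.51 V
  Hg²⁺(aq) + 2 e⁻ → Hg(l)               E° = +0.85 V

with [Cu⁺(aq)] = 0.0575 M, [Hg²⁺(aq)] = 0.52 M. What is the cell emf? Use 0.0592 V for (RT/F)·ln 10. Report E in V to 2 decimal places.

+0.41 V

Hg²⁺/Hg is reduced (cathode, E° = +0.85 V) and Cu⁺/Cu is oxidized (anode).
E°cell = +0.85 − (+0.51) = +0.34 V, with n = 2 electrons transferred.
Balancing gives Hg²⁺(aq) + 2 Cu(s) → Hg(l) + 2 Cu⁺(aq); hence Q = [Cu⁺(aq)]^2 / [Hg²⁺(aq)] = 0.00636 (log Q = −2.197).
By the Nernst equation, E = +0.34 − (0.0592/2)·(−2.197) = +0.41 V.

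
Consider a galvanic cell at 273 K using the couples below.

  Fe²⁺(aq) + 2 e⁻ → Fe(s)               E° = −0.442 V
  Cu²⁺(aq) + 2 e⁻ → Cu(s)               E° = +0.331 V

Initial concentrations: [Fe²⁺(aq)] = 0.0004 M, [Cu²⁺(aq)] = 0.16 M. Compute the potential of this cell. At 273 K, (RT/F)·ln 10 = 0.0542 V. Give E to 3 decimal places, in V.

+0.844 V

Since E°(Cu²⁺/Cu) > E°(Fe²⁺/Fe), Cu²⁺/Cu serves as the cathode.
The standard potential is +0.331 − (−0.442) = +0.773 V and the balanced reaction transfers n = 2 electrons.
The balanced reaction is Cu²⁺(aq) + Fe(s) → Cu(s) + Fe²⁺(aq), so Q = [Fe²⁺(aq)] / [Cu²⁺(aq)] = 0.0025 and log Q = −2.602.
Applying E = E° − (RT ln10/nF)·log Q gives +0.773 − (0.0542/2)(−2.602) = +0.844 V.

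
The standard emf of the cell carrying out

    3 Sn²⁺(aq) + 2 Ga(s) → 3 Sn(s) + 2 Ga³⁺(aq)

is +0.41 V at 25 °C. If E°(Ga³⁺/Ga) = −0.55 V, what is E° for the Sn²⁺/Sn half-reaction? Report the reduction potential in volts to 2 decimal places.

In the reaction as written the Sn²⁺/Sn couple is reduced (cathode) and Ga³⁺/Ga is oxidized (anode), so E°cell = E°(Sn²⁺/Sn) − E°(Ga³⁺/Ga).
E°(Sn²⁺/Sn) = E°cell + E°(anode) = +0.41 + (−0.55) = −0.14 V.

−0.14 V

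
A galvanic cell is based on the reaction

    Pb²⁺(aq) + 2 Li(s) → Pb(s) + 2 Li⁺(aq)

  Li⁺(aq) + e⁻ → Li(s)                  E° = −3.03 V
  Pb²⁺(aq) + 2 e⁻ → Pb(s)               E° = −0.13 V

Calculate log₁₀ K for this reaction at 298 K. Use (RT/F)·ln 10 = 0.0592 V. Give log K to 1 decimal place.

log K = 98.0

The Pb²⁺/Pb couple is reduced (cathode); E°cell = −0.13 − (−3.03) = +2.90 V with n = 2.
At equilibrium E = 0, so log K = nE°cell / 0.0592 = (2)(+2.90) / 0.0592 = 98.0.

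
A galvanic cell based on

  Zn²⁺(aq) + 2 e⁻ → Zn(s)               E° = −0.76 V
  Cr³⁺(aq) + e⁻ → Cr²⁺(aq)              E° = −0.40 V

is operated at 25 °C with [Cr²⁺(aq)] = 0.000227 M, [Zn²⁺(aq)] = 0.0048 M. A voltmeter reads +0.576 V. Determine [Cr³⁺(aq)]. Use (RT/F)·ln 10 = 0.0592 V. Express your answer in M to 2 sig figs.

0.070 M

With Cr³⁺/Cr²⁺ at the cathode and Zn²⁺/Zn at the anode, E°cell = −0.40 − (−0.76) = +0.36 V (n = 2).
Since E = E° − (0.0592/n)·log Q, log Q = n(E° − E)/0.0592 = −7.297.
The balanced reaction is 2 Cr³⁺(aq) + Zn(s) → 2 Cr²⁺(aq) + Zn²⁺(aq), so Q = ([Cr²⁺(aq)]^2·[Zn²⁺(aq)]) / [Cr³⁺(aq)]^2.
Isolating [Cr³⁺(aq)] in Q = 10^{−7.297} yields log [Cr³⁺(aq)] = −1.155, i.e. 0.070 M.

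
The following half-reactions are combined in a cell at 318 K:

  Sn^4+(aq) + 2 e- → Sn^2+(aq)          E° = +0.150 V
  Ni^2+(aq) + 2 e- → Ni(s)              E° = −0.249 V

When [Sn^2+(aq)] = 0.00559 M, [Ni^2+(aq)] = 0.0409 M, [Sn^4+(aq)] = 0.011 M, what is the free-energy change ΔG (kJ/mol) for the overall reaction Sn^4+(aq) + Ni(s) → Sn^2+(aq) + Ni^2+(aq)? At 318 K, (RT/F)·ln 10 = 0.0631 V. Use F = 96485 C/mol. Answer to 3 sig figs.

−87.2 kJ/mol

E°cell = +0.150 − (−0.249) = +0.399 V; the balanced reaction transfers n = 2 electrons.
The reaction quotient is ([Sn^2+(aq)]·[Ni^2+(aq)]) / [Sn^4+(aq)] = 0.0208; by Nernst, E = +0.399 − (0.0631/2)(−1.682) = +0.4521 V.
Then ΔG = −nFE = −2 × 96485 × +0.4521 J/mol = −87.2 kJ/mol.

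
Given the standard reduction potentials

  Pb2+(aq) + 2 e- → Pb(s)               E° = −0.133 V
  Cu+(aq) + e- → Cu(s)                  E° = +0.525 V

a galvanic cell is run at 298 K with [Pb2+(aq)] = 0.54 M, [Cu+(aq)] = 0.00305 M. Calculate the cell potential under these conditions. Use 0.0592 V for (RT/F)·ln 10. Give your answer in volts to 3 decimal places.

Cu⁺/Cu is reduced (cathode, E° = +0.525 V) and Pb²⁺/Pb is oxidized (anode).
E°cell = +0.525 − (−0.133) = +0.658 V, with n = 2 electrons transferred.
For the overall reaction 2 Cu+(aq) + Pb(s) → 2 Cu(s) + Pb2+(aq), Q = [Pb2+(aq)] / [Cu+(aq)]^2 = 5.8×10^4, giving log Q = 4.764.
E = E° − (0.0592/n)·log Q = +0.658 − (0.0592/2)(4.764) = +0.517 V.

+0.517 V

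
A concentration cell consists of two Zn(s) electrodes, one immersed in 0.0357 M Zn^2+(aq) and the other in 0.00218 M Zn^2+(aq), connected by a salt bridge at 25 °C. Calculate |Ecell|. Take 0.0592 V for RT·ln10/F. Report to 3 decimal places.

For a concentration cell E°cell = 0, since both electrodes use the same couple.
The compartment with the higher Zn^2+(aq) concentration (0.0357 M) acts as the cathode; ions are reduced there and produced at the dilute (0.00218 M) anode.
With n = 2, Ecell = −(0.0592/2)·log([dilute]/[conc]) = −(0.0592/2)·log(0.00218/0.0357) = +0.036 V.

0.036 V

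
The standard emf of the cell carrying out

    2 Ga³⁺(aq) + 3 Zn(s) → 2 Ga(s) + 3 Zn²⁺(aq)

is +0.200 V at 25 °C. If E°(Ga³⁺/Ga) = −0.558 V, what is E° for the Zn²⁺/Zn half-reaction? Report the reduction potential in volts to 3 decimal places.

−0.758 V

In the reaction as written the Ga³⁺/Ga couple is reduced (cathode) and Zn²⁺/Zn is oxidized (anode), so E°cell = E°(Ga³⁺/Ga) − E°(Zn²⁺/Zn).
E°(Zn²⁺/Zn) = E°(cathode) − E°cell = −0.558 − (+0.200) = −0.758 V.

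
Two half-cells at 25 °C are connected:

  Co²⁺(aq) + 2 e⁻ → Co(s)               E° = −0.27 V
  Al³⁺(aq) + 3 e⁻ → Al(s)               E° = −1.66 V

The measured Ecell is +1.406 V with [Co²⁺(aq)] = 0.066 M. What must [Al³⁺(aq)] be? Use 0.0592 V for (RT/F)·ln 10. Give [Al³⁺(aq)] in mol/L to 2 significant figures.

0.0026 M

The Co²⁺/Co couple has the larger reduction potential, so it is the cathode: E°cell = −0.27 − (−1.66) = +1.39 V and n = 6.
From the Nernst equation, log Q = n(E° − E)/0.0592 = 6·(+1.39 − (+1.406))/0.0592 = −1.622.
Balancing electrons gives 3 Co²⁺(aq) + 2 Al(s) → 3 Co(s) + 2 Al³⁺(aq); thus Q = [Al³⁺(aq)]^2 / [Co²⁺(aq)]^3.
Isolating [Al³⁺(aq)] in Q = 10^{−1.622} yields log [Al³⁺(aq)] = −2.582, i.e. 0.0026 M.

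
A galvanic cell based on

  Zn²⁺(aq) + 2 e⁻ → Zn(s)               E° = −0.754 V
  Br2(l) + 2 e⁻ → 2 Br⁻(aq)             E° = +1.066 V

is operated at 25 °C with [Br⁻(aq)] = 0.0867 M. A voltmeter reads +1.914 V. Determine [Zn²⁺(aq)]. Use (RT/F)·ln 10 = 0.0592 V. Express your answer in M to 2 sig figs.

The Br₂/Br⁻ couple has the larger reduction potential, so it is the cathode: E°cell = +1.066 − (−0.754) = +1.820 V and n = 2.
From the Nernst equation, log Q = n(E° − E)/0.0592 = 2·(+1.820 − (+1.914))/0.0592 = −3.176.
The balanced reaction is Br2(l) + Zn(s) → 2 Br⁻(aq) + Zn²⁺(aq), so Q = [Br⁻(aq)]^2·[Zn²⁺(aq)].
Solving for the unknown gives log [Zn²⁺(aq)] = −1.052, so [Zn²⁺(aq)] ≈ 0.089 M.

0.089 M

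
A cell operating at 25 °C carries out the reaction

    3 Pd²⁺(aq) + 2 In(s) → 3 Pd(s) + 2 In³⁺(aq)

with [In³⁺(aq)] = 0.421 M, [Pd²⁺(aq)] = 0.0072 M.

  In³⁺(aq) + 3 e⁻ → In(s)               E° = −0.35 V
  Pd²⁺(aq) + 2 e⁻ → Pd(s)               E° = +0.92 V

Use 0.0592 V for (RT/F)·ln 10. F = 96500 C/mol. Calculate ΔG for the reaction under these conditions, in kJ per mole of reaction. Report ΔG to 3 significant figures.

With Pd²⁺/Pd reduced at the cathode, E°cell = +0.92 − (−0.35) = +1.27 V and n = 6.
The reaction quotient is [In³⁺(aq)]^2 / [Pd²⁺(aq)]^3 = 4.75×10^5; by Nernst, E = +1.27 − (0.0592/6)(5.677) = +1.2140 V.
ΔG = −nFE = −(6)(96500)(+1.2140) J/mol = −703 kJ/mol.

−703 kJ/mol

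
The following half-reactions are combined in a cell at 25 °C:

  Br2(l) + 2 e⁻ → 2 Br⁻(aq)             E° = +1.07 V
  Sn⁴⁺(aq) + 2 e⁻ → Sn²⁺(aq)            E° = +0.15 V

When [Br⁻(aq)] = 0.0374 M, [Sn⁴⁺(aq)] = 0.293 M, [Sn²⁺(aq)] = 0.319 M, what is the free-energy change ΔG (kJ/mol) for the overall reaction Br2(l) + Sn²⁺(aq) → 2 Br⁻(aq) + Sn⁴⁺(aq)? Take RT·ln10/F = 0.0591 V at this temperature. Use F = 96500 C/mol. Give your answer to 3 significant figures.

−194 kJ/mol

E°cell = +1.07 − (+0.15) = +0.92 V; the balanced reaction transfers n = 2 electrons.
Q = ([Br⁻(aq)]^2·[Sn⁴⁺(aq)]) / [Sn²⁺(aq)] = 0.00128, so log Q = −2.891 and E = +0.92 − (0.0591/2)(−2.891) = +1.0054 V.
ΔG = −nFE = −(2)(96500)(+1.0054) J/mol = −194 kJ/mol.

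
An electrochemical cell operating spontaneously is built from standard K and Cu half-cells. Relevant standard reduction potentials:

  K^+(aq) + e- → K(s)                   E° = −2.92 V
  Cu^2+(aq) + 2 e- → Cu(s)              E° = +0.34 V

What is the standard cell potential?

The Cu²⁺/Cu couple has the higher E°, so Cu ion is reduced (cathode) and K is oxidized (anode).
E°cell = E°(cathode) − E°(anode) = +0.34 − (−2.92) = +3.26 V.

+3.26 V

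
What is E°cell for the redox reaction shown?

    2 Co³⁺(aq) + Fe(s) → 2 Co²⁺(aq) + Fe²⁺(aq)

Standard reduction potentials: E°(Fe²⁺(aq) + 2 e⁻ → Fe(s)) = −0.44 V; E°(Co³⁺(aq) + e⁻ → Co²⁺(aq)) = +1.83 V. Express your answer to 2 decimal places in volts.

In the reaction as written, Co³⁺(aq) is reduced (cathode) and Fe²⁺(aq) is produced by oxidation at the anode.
E°cell = E°(cathode) − E°(anode) = +1.83 − (−0.44) = +2.27 V.

+2.27 V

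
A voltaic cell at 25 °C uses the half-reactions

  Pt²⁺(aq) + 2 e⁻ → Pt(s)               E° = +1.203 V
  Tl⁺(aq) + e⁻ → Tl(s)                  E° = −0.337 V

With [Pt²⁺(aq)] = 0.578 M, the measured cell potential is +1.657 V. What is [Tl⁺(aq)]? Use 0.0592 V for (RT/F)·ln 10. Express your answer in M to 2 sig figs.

Pt²⁺/Pt is the cathode (higher E°); E°cell = +1.203 − (−0.337) = +1.540 V with n = 2.
Since E = E° − (0.0592/n)·log Q, log Q = n(E° − E)/0.0592 = −3.953.
The balanced reaction is Pt²⁺(aq) + 2 Tl(s) → Pt(s) + 2 Tl⁺(aq), so Q = [Tl⁺(aq)]^2 / [Pt²⁺(aq)].
Solving for the unknown gives log [Tl⁺(aq)] = −2.096, so [Tl⁺(aq)] ≈ 0.0080 M.

0.0080 M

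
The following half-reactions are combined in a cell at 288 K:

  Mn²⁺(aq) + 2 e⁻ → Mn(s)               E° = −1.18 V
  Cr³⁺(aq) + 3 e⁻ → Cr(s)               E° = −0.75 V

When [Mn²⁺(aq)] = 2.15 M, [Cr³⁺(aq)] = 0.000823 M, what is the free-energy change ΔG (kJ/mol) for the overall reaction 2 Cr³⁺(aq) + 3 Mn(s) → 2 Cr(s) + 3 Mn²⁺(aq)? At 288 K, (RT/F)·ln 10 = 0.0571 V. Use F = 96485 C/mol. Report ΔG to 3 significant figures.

E°cell = −0.75 − (−1.18) = +0.43 V; the balanced reaction transfers n = 6 electrons.
Here Q = [Mn²⁺(aq)]^3 / [Cr³⁺(aq)]^2 = 1.47×10^7 (log Q = 7.167), giving E = +0.43 − (0.0571/6)·(7.167) = +0.3618 V.
ΔG = −nFE = −(6)(96485)(+0.3618) J/mol = −209 kJ/mol.

−209 kJ/mol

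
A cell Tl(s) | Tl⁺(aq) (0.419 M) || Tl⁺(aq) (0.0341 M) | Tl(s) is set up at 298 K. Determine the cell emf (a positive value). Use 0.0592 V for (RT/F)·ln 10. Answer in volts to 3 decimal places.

For a concentration cell E°cell = 0, since both electrodes use the same couple.
The compartment with the higher Tl⁺(aq) concentration (0.419 M) acts as the cathode; ions are reduced there and produced at the dilute (0.0341 M) anode.
With n = 1, Ecell = −(0.0592/1)·log([dilute]/[conc]) = −(0.0592/1)·log(0.0341/0.419) = +0.064 V.

0.064 V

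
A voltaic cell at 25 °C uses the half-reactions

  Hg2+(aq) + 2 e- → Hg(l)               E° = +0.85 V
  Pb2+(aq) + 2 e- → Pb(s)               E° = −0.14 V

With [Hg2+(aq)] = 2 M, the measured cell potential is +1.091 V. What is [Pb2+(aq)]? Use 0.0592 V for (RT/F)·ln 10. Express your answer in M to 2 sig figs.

0.00077 M

The Hg²⁺/Hg couple has the larger reduction potential, so it is the cathode: E°cell = +0.85 − (−0.14) = +0.99 V and n = 2.
From the Nernst equation, log Q = n(E° − E)/0.0592 = 2·(+0.99 − (+1.091))/0.0592 = −3.412.
For Hg2+(aq) + Pb(s) → Hg(l) + Pb2+(aq), the reaction quotient is Q = [Pb2+(aq)] / [Hg2+(aq)].
Solving for the unknown gives log [Pb2+(aq)] = −3.111, so [Pb2+(aq)] ≈ 0.00077 M.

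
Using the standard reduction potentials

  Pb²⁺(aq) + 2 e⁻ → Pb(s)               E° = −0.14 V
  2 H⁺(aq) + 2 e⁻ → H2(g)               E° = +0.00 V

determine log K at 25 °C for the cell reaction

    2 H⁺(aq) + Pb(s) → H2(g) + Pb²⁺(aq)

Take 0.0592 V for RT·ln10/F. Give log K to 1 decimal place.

log K = 4.7

The 2H⁺/H₂ couple is reduced (cathode); E°cell = +0.00 − (−0.14) = +0.14 V with n = 2.
At equilibrium E = 0, so log K = nE°cell / 0.0592 = (2)(+0.14) / 0.0592 = 4.7.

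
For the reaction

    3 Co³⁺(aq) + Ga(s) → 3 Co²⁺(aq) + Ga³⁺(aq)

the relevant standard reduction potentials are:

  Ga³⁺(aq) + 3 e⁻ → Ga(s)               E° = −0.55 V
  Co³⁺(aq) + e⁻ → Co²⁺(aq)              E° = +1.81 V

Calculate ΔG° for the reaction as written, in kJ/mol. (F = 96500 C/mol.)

−683 kJ/mol

In the reaction as written Co³⁺(aq) is reduced, so the Co³⁺/Co²⁺ couple is the cathode and Ga³⁺/Ga is the anode.
E°cell = +1.81 − (−0.55) = +2.36 V; balancing electrons gives n = 3.
ΔG° = −nFE°cell = −(3)(96500)(+2.36) J/mol = −683 kJ/mol.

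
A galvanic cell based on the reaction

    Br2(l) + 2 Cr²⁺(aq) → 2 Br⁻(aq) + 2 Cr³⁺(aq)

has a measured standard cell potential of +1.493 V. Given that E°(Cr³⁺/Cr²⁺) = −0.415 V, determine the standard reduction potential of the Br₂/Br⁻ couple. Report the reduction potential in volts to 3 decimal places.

+1.078 V

In the reaction as written the Br₂/Br⁻ couple is reduced (cathode) and Cr³⁺/Cr²⁺ is oxidized (anode), so E°cell = E°(Br₂/Br⁻) − E°(Cr³⁺/Cr²⁺).
E°(Br₂/Br⁻) = E°cell + E°(anode) = +1.493 + (−0.415) = +1.078 V.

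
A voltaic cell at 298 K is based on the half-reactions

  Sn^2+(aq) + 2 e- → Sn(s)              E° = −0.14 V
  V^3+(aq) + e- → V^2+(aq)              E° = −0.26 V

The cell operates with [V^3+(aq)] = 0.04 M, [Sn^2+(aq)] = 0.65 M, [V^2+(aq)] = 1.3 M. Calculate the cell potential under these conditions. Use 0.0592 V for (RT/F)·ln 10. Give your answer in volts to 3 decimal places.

+0.204 V

Sn²⁺/Sn is reduced (cathode, E° = −0.14 V) and V³⁺/V²⁺ is oxidized (anode).
E°cell = E°cat − E°an = −0.14 − (−0.26) = +0.12 V; n = 2.
The balanced reaction is Sn^2+(aq) + 2 V^2+(aq) → Sn(s) + 2 V^3+(aq), so Q = [V^3+(aq)]^2 / ([Sn^2+(aq)]·[V^2+(aq)]^2) = 0.00146 and log Q = −2.837.
By the Nernst equation, E = +0.12 − (0.0592/2)·(−2.837) = +0.204 V.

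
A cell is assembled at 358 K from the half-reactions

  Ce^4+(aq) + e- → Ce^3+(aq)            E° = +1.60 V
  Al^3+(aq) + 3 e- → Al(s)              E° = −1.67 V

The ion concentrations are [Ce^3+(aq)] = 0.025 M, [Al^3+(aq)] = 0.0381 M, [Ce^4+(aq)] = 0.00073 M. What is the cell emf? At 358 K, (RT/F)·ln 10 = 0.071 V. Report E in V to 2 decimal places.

+3.19 V

Ce⁴⁺/Ce³⁺ is reduced (cathode, E° = +1.60 V) and Al³⁺/Al is oxidized (anode).
The standard potential is +1.60 − (−1.67) = +3.27 V and the balanced reaction transfers n = 3 electrons.
For the overall reaction 3 Ce^4+(aq) + Al(s) → 3 Ce^3+(aq) + Al^3+(aq), Q = ([Ce^3+(aq)]^3·[Al^3+(aq)]) / [Ce^4+(aq)]^3 = 1.53×10^3, giving log Q = 3.185.
By the Nernst equation, E = +3.27 − (0.071/3)·(3.185) = +3.19 V.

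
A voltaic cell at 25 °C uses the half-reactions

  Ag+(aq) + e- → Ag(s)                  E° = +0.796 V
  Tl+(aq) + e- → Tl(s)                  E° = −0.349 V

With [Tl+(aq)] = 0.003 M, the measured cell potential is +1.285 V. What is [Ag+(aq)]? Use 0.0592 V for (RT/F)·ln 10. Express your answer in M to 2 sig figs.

The Ag⁺/Ag couple has the larger reduction potential, so it is the cathode: E°cell = +0.796 − (−0.349) = +1.145 V and n = 1.
Rearranging E = E° − (0.0592/n)·log Q gives log Q = 1(+1.145 − (+1.285))/0.0592 = −2.365.
Balancing electrons gives Ag+(aq) + Tl(s) → Ag(s) + Tl+(aq); thus Q = [Tl+(aq)] / [Ag+(aq)].
Solving for the unknown gives log [Ag+(aq)] = −0.158, so [Ag+(aq)] ≈ 0.70 M.

0.70 M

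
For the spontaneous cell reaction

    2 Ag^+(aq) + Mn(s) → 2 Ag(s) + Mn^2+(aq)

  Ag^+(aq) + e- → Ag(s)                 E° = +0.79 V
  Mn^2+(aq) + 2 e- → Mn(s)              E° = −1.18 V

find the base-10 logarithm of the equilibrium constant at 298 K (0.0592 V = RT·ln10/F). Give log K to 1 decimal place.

The Ag⁺/Ag couple is reduced (cathode); E°cell = +0.79 − (−1.18) = +1.97 V with n = 2.
At equilibrium E = 0, so log K = nE°cell / 0.0592 = (2)(+1.97) / 0.0592 = 66.6.

log K = 66.6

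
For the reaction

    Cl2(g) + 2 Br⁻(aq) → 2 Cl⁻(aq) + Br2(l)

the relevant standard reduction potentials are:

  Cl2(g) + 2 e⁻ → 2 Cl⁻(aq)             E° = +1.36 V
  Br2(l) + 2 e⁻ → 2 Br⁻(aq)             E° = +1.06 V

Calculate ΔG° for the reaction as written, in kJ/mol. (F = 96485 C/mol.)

−57.9 kJ/mol

In the reaction as written Cl2(g) is reduced, so the Cl₂/Cl⁻ couple is the cathode and Br₂/Br⁻ is the anode.
E°cell = +1.36 − (+1.06) = +0.30 V; balancing electrons gives n = 2.
ΔG° = −nFE°cell = −(2)(96485)(+0.30) J/mol = −57.9 kJ/mol.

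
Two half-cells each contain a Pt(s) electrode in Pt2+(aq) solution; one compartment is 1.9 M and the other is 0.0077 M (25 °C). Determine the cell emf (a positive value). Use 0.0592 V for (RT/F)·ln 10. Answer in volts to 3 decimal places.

0.071 V

For a concentration cell E°cell = 0, since both electrodes use the same couple.
The compartment with the higher Pt2+(aq) concentration (1.9 M) acts as the cathode; ions are reduced there and produced at the dilute (0.0077 M) anode.
With n = 2, Ecell = −(0.0592/2)·log([dilute]/[conc]) = −(0.0592/2)·log(0.0077/1.9) = +0.071 V.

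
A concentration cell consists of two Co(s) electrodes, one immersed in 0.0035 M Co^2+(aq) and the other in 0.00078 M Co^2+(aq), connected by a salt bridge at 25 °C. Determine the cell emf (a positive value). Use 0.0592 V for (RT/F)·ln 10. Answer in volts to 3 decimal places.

0.019 V

For a concentration cell E°cell = 0, since both electrodes use the same couple.
The compartment with the higher Co^2+(aq) concentration (0.0035 M) acts as the cathode; ions are reduced there and produced at the dilute (0.00078 M) anode.
With n = 2, Ecell = −(0.0592/2)·log([dilute]/[conc]) = −(0.0592/2)·log(0.00078/0.0035) = +0.019 V.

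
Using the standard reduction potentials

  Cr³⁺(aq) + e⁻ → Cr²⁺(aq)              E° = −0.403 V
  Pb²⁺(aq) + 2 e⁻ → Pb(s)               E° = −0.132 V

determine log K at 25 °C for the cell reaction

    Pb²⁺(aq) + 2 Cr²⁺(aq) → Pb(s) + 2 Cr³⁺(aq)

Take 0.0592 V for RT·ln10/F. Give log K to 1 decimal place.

log K = 9.2

The Pb²⁺/Pb couple is reduced (cathode); E°cell = −0.132 − (−0.403) = +0.271 V with n = 2.
At equilibrium E = 0, so log K = nE°cell / 0.0592 = (2)(+0.271) / 0.0592 = 9.2.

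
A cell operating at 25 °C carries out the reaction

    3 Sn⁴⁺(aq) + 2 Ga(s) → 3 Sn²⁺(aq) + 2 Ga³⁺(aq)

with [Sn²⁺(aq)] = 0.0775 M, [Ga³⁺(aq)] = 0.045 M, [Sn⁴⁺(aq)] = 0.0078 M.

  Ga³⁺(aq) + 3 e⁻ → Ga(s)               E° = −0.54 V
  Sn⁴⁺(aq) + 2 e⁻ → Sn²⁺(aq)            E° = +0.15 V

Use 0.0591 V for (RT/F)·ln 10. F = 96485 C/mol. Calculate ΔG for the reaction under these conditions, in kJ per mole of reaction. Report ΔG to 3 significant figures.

With Sn⁴⁺/Sn²⁺ reduced at the cathode, E°cell = +0.15 − (−0.54) = +0.69 V and n = 6.
Here Q = ([Sn²⁺(aq)]^3·[Ga³⁺(aq)]^2) / [Sn⁴⁺(aq)]^3 = 1.99 (log Q = 0.298), giving E = +0.69 − (0.0591/6)·(0.298) = +0.6871 V.
ΔG = −nFE = −(6)(96485)(+0.6871) J/mol = −398 kJ/mol.

−398 kJ/mol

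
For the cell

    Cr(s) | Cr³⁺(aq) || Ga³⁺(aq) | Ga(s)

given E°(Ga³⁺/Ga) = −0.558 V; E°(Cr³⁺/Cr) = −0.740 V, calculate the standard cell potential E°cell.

By convention the left-hand electrode in cell notation is the anode (oxidation) and the right-hand electrode is the cathode (reduction).
E°cell = E°(right) − E°(left) = −0.558 − (−0.740) = +0.182 V.

+0.182 V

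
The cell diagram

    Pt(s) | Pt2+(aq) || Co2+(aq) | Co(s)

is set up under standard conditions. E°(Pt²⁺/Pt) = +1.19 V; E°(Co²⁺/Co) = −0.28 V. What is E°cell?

−1.47 V

By convention the left-hand electrode in cell notation is the anode (oxidation) and the right-hand electrode is the cathode (reduction).
E°cell = E°(right) − E°(left) = −0.28 − (+1.19) = −1.47 V.
The negative sign shows that, as written, the cell would require an external voltage to drive the reaction.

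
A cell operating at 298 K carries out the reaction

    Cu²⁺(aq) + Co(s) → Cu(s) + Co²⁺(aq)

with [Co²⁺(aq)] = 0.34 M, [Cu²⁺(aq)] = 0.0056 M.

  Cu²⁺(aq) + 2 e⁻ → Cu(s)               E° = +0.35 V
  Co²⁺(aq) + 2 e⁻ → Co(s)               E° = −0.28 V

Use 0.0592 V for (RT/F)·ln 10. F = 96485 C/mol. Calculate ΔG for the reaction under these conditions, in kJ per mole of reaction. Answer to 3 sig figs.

E°cell = +0.35 − (−0.28) = +0.63 V; the balanced reaction transfers n = 2 electrons.
Q = [Co²⁺(aq)] / [Cu²⁺(aq)] = 60.7, so log Q = 1.783 and E = +0.63 − (0.0592/2)(1.783) = +0.5772 V.
Finally ΔG = −nFE = −(2)(96485 C/mol)(+0.5772 V) = −111 kJ/mol.

−111 kJ/mol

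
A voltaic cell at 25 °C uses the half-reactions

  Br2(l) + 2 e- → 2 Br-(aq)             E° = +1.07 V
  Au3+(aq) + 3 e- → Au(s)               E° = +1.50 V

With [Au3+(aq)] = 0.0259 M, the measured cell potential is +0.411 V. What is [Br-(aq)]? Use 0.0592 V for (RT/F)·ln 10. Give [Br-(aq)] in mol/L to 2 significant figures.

With Au³⁺/Au at the cathode and Br₂/Br⁻ at the anode, E°cell = +1.50 − (+1.07) = +0.43 V (n = 6).
Since E = E° − (0.0592/n)·log Q, log Q = n(E° − E)/0.0592 = 1.926.
For 2 Au3+(aq) + 6 Br-(aq) → 2 Au(s) + 3 Br2(l), the reaction quotient is Q = 1 / ([Au3+(aq)]^2·[Br-(aq)]^6).
Isolating [Br-(aq)] in Q = 10^{1.926} yields log [Br-(aq)] = 0.208, i.e. 1.6 M.

1.6 M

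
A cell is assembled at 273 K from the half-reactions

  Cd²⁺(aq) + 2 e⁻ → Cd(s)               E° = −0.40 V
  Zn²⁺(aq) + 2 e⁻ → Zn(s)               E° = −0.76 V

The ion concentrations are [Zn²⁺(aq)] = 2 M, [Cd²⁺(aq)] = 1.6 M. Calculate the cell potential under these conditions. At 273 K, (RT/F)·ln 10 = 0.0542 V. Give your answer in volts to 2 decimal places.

The Cd²⁺/Cd couple has the more positive E°, so it is the cathode; Zn²⁺/Zn is the anode.
The standard potential is −0.40 − (−0.76) = +0.36 V and the balanced reaction transfers n = 2 electrons.
For the overall reaction Cd²⁺(aq) + Zn(s) → Cd(s) + Zn²⁺(aq), Q = [Zn²⁺(aq)] / [Cd²⁺(aq)] = 1.25, giving log Q = 0.097.
Applying E = E° − (RT ln10/nF)·log Q gives +0.36 − (0.0542/2)(0.097) = +0.36 V.

+0.36 V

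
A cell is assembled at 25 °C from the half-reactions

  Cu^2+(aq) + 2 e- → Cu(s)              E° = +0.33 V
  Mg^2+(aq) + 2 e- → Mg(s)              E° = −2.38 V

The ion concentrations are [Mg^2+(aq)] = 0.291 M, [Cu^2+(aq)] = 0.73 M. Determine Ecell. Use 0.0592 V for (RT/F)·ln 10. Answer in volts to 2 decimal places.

Since E°(Cu²⁺/Cu) > E°(Mg²⁺/Mg), Cu²⁺/Cu serves as the cathode.
E°cell = +0.33 − (−2.38) = +2.71 V, with n = 2 electrons transferred.
For the overall reaction Cu^2+(aq) + Mg(s) → Cu(s) + Mg^2+(aq), Q = [Mg^2+(aq)] / [Cu^2+(aq)] = 0.399, giving log Q = −0.399.
E = E° − (0.0592/n)·log Q = +2.71 − (0.0592/2)(−0.399) = +2.72 V.

+2.72 V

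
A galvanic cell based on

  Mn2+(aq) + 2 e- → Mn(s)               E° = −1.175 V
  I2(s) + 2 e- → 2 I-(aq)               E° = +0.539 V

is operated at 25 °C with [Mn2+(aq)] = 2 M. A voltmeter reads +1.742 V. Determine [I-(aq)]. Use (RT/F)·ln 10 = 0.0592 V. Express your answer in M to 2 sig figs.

0.24 M

I₂/I⁻ is the cathode (higher E°); E°cell = +0.539 − (−1.175) = +1.714 V with n = 2.
Since E = E° − (0.0592/n)·log Q, log Q = n(E° − E)/0.0592 = −0.946.
The balanced reaction is I2(s) + Mn(s) → 2 I-(aq) + Mn2+(aq), so Q = [I-(aq)]^2·[Mn2+(aq)].
Substituting the known concentrations and solving, log [I-(aq)] = −0.624 and [I-(aq)] = 0.24 M.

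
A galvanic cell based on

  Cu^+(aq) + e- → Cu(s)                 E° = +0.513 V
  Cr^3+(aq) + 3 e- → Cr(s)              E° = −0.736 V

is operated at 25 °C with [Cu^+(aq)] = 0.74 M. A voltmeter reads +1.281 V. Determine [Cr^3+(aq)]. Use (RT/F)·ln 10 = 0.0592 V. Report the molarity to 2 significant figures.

0.0097 M

The Cu⁺/Cu couple has the larger reduction potential, so it is the cathode: E°cell = +0.513 − (−0.736) = +1.249 V and n = 3.
Rearranging E = E° − (0.0592/n)·log Q gives log Q = 3(+1.249 − (+1.281))/0.0592 = −1.622.
For 3 Cu^+(aq) + Cr(s) → 3 Cu(s) + Cr^3+(aq), the reaction quotient is Q = [Cr^3+(aq)] / [Cu^+(aq)]^3.
Substituting the known concentrations and solving, log [Cr^3+(aq)] = −2.014 and [Cr^3+(aq)] = 0.0097 M.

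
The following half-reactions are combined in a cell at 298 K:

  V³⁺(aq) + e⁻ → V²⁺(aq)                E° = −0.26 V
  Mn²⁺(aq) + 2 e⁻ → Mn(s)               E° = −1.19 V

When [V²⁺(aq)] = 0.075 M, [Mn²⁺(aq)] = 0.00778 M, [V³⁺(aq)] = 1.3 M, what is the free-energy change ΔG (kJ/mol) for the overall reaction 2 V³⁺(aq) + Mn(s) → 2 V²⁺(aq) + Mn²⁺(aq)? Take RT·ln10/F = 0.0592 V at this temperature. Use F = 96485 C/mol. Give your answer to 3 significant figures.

The standard cell potential is −0.26 − (−1.19) = +0.93 V, with n = 2 electrons in the balanced equation.
The reaction quotient is ([V²⁺(aq)]^2·[Mn²⁺(aq)]) / [V³⁺(aq)]^2 = 2.59×10^−5; by Nernst, E = +0.93 − (0.0592/2)(−4.587) = +1.0658 V.
Finally ΔG = −nFE = −(2)(96485 C/mol)(+1.0658 V) = −206 kJ/mol.

−206 kJ/mol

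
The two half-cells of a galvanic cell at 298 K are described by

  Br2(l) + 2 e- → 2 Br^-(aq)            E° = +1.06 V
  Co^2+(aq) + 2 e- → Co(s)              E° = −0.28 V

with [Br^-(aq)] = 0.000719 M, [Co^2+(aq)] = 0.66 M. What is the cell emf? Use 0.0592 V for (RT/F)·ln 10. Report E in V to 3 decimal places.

The Br₂/Br⁻ couple has the more positive E°, so it is the cathode; Co²⁺/Co is the anode.
E°cell = E°cat − E°an = +1.06 − (−0.28) = +1.34 V; n = 2.
The balanced reaction is Br2(l) + Co(s) → 2 Br^-(aq) + Co^2+(aq), so Q = [Br^-(aq)]^2·[Co^2+(aq)] = 3.41×10^−7 and log Q = −6.467.
E = E° − (0.0592/n)·log Q = +1.34 − (0.0592/2)(−6.467) = +1.531 V.

+1.531 V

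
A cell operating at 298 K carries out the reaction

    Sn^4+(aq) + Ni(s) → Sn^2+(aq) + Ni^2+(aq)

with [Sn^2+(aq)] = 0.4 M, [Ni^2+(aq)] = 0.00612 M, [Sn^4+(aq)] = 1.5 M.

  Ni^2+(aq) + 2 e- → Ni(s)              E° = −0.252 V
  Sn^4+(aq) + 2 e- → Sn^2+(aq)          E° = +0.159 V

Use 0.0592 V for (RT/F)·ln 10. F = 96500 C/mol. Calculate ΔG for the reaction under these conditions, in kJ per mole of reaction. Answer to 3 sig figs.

−95.2 kJ/mol

The standard cell potential is +0.159 − (−0.252) = +0.411 V, with n = 2 electrons in the balanced equation.
Q = ([Sn^2+(aq)]·[Ni^2+(aq)]) / [Sn^4+(aq)] = 0.00163, so log Q = −2.787 and E = +0.411 − (0.0592/2)(−2.787) = +0.4935 V.
ΔG = −nFE = −(2)(96500)(+0.4935) J/mol = −95.2 kJ/mol.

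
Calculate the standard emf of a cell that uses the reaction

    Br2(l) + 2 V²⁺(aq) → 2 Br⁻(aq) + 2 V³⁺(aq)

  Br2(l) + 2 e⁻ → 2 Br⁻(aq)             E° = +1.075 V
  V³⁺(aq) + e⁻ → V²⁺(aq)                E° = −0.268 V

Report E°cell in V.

In the reaction as written, Br2(l) is reduced (cathode) and V³⁺(aq) is produced by oxidation at the anode.
E°cell = E°(cathode) − E°(anode) = +1.075 − (−0.268) = +1.343 V.
The positive value indicates the reaction is spontaneous as written.

+1.343 V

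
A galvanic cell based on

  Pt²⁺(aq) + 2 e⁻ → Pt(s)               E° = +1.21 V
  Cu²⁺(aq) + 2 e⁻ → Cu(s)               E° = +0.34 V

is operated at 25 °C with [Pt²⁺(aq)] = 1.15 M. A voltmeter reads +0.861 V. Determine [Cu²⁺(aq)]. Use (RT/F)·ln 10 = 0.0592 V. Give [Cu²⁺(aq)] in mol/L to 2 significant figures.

Pt²⁺/Pt is the cathode (higher E°); E°cell = +1.21 − (+0.34) = +0.87 V with n = 2.
Rearranging E = E° − (0.0592/n)·log Q gives log Q = 2(+0.87 − (+0.861))/0.0592 = 0.304.
The balanced reaction is Pt²⁺(aq) + Cu(s) → Pt(s) + Cu²⁺(aq), so Q = [Cu²⁺(aq)] / [Pt²⁺(aq)].
Substituting the known concentrations and solving, log [Cu²⁺(aq)] = 0.365 and [Cu²⁺(aq)] = 2.3 M.

2.3 M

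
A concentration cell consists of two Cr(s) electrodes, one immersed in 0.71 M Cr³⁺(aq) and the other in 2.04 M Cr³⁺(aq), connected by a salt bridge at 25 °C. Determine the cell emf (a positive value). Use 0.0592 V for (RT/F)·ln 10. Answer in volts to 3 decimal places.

0.009 V

For a concentration cell E°cell = 0, since both electrodes use the same couple.
The compartment with the higher Cr³⁺(aq) concentration (2.04 M) acts as the cathode; ions are reduced there and produced at the dilute (0.71 M) anode.
With n = 3, Ecell = −(0.0592/3)·log([dilute]/[conc]) = −(0.0592/3)·log(0.71/2.04) = +0.009 V.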